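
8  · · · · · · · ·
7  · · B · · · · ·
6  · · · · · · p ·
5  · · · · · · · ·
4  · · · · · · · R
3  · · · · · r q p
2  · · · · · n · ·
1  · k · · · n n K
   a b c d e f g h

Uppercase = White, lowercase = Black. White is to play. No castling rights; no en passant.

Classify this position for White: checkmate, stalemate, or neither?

checkmate

White to move; white king on h1.
In check: yes, from the black knight on f2.
King squares — g1: attacked by Qg3; g2: attacked by Qg3; h2: attacked by Nf1.
Legal moves for White: none.
In check with no legal moves → checkmate.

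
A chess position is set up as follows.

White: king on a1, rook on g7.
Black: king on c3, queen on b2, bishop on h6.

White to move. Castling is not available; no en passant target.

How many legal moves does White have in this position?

White to move; king on a1.
In check: yes, from the black queen on b2.
Legal moves: none.
Count: 0.

0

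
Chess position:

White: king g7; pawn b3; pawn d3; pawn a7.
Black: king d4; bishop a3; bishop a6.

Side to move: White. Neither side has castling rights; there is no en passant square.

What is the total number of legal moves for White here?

White to move; king on g7.
In check: no.
Legal moves: Kh8, Kg8, Kh7, Kf7, Kh6, Kg6, Kf6, a8=Q, a8=R, a8=B, a8=N, b4.
Count: 12.

12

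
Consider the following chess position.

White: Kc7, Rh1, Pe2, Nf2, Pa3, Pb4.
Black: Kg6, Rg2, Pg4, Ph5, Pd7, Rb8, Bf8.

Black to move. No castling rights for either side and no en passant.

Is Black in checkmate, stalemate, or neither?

Black to move; black king on g6.
In check: no.
Legal moves for Black include: Bg7, Be7, Bh6, Bd6+, Bc5, Bxb4, Re8, Rd8, Rc8+, Ra8, Rb7+, Rb6, Rb5, Rxb4, Kh7, Kg7, Kf7, Kh6, ... (list truncated; more exist).
Black has legal moves and is not in check → neither.

neither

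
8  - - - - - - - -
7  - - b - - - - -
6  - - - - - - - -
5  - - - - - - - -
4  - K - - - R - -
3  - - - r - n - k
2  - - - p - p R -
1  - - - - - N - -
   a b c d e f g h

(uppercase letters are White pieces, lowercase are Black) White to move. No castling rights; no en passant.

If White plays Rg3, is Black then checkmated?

yes

After Rg3: black king on h3; in check: yes, from the white rook on g3.
King squares — g2: attacked by Rg3; h2: attacked by Nf1; g3: attacked by Nf1; g4: attacked by Rg3; h4: attacked by Rf4.
Black has no legal moves → checkmate.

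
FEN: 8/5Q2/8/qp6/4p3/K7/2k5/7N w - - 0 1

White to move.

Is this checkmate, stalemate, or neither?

checkmate

White to move; white king on a3.
In check: yes, from the black queen on a5.
King squares — a2: attacked by Qa5; b2: attacked by Kc2; b3: attacked by Kc2; a4: attacked by Qa5; b4: attacked by Qa5.
Legal moves for White: none.
In check with no legal moves → checkmate.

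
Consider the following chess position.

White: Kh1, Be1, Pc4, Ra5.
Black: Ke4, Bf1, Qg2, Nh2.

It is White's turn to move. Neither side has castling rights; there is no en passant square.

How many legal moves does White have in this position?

White to move; king on h1.
In check: yes, from the black queen on g2.
Legal moves: none.
Count: 0.

0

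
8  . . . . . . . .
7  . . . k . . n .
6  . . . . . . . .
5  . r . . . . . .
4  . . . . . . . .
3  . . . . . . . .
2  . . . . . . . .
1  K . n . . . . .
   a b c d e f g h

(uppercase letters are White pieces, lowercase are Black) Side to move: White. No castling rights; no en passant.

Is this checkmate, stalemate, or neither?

stalemate

White to move; white king on a1.
In check: no.
King squares — b1: attacked by Rb5; a2: attacked by Nc1; b2: attacked by Rb5.
Legal moves for White: none.
Not in check and no legal moves → stalemate.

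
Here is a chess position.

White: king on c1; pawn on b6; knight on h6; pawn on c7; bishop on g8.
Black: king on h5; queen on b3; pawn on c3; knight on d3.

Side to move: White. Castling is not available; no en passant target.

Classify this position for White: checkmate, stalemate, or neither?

White to move; white king on c1.
In check: yes, from the black knight on d3.
King squares — b1: attacked by Qb3; d1: attacked by Qb3; b2: attacked by Qb3; c2: attacked by Qb3; d2: attacked by Pc3.
Legal moves for White: none.
In check with no legal moves → checkmate.

checkmate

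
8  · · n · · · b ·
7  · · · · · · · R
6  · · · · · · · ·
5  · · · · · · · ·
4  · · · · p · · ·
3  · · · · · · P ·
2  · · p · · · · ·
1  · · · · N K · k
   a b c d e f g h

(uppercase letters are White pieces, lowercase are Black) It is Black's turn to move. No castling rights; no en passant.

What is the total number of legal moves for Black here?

Black to move; king on h1.
In check: yes, from the white rook on h7.
Legal moves: Bxh7.
Count: 1.

1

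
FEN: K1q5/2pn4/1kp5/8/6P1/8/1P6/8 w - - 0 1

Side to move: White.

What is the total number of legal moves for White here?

White to move; king on a8.
In check: yes, from the black queen on c8.
Legal moves: none.
Count: 0.

0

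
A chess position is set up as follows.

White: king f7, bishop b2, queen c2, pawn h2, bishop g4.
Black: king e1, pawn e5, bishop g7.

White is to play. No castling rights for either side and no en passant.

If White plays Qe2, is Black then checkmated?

yes

After Qe2: black king on e1; in check: yes, from the white queen on e2.
King squares — d1: attacked by Qe2; f1: attacked by Qe2; d2: attacked by Qe2; e2: attacked by Bg4; f2: attacked by Qe2.
Black has no legal moves → checkmate.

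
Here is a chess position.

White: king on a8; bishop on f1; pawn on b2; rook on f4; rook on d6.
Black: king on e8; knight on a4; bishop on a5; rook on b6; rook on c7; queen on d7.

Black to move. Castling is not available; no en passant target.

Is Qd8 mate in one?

After Qd8: white king on a8; in check: yes, from the black queen on d8.
White has 1 legal reply: Rxd8+.
In check but a legal move exists → not checkmate.

no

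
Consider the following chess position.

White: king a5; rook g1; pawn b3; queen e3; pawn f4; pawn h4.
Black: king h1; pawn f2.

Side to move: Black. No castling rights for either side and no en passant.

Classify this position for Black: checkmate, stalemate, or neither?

Black to move; black king on h1.
In check: yes, from the white rook on g1.
Legal moves for Black: Kh2, Kxg1, fxg1=Q, fxg1=R, fxg1=B, fxg1=N.
Black is in check but has 6 legal moves → neither.

neither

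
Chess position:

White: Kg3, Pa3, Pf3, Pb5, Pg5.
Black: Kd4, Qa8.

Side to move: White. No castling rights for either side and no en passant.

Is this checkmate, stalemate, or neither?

White to move; white king on g3.
In check: no.
Legal moves for White: Kh4, Kg4, Kf4, Kh3, Kh2, Kg2, Kf2, g6, b6, f4, a4.
White has 11 legal moves and is not in check → neither.

neither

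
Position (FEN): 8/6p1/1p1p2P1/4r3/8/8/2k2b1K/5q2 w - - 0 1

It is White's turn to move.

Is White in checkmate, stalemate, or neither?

stalemate

White to move; white king on h2.
In check: no.
King squares — g1: attacked by Qf1; h1: attacked by Qf1; g2: attacked by Qf1; g3: attacked by Bf2; h3: attacked by Qf1.
Legal moves for White: none.
Not in check and no legal moves → stalemate.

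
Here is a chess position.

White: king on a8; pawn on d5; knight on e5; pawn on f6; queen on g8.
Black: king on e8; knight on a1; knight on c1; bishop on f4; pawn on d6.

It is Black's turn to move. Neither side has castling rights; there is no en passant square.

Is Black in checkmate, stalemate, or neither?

Black to move; black king on e8.
In check: yes, from the white queen on g8.
King squares — d7: attacked by Ne5; e7: attacked by Pf6; f7: attacked by Ne5; d8: attacked by Qg8; f8: attacked by Qg8.
Legal moves for Black: none.
In check with no legal moves → checkmate.

checkmate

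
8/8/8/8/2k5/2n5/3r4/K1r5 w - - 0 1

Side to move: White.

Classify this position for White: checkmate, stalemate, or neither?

checkmate

White to move; white king on a1.
In check: yes, from the black rook on c1.
King squares — b1: attacked by Rc1; a2: attacked by Rd2; b2: attacked by Rd2.
Legal moves for White: none.
In check with no legal moves → checkmate.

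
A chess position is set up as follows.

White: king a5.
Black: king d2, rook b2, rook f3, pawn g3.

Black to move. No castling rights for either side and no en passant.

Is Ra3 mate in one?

After Ra3: white king on a5; in check: yes, from the black rook on a3.
King squares — a4: attacked by Ra3; b4: attacked by Rb2; b5: attacked by Rb2; a6: attacked by Ra3; b6: attacked by Rb2.
White has no legal moves → checkmate.

yes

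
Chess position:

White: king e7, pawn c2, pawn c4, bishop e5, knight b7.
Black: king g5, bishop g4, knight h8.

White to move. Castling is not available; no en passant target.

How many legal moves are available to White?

White to move; king on e7.
In check: no.
Legal moves: Kf8, Ke8, Kd8, Kd6, Nd8, Nd6, Nc5, Na5, Bxh8, Bb8, Bg7, Bc7, Bf6+, Bd6, Bf4+, Bd4, Bg3, Bc3, Bh2, Bb2, Ba1, c5, c3.
Count: 23.

23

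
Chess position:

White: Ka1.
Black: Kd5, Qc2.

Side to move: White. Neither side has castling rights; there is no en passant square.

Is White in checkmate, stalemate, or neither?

White to move; white king on a1.
In check: no.
King squares — b1: attacked by Qc2; a2: attacked by Qc2; b2: attacked by Qc2.
Legal moves for White: none.
Not in check and no legal moves → stalemate.

stalemate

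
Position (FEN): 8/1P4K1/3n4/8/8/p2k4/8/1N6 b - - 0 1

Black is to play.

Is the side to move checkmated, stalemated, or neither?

neither

Black to move; black king on d3.
In check: no.
Legal moves for Black: Ne8+, Nc8, Nf7, Nxb7, Nf5+, Nb5, Ne4, Nc4, Ke4, Kd4, Kc4, Ke3, Ke2, Kc2, a2.
Black has 15 legal moves and is not in check → neither.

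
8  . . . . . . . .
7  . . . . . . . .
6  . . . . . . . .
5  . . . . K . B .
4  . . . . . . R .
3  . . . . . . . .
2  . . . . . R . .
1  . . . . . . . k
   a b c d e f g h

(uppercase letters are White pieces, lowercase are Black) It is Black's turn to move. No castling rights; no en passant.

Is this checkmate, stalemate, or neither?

stalemate

Black to move; black king on h1.
In check: no.
King squares — g1: attacked by Rg4; g2: attacked by Rf2; h2: attacked by Rf2.
Legal moves for Black: none.
Not in check and no legal moves → stalemate.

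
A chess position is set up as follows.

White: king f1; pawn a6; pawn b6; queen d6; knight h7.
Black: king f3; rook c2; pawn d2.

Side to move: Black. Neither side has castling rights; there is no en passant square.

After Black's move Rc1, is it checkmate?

yes

After Rc1: white king on f1; in check: yes, from the black rook on c1.
King squares — e1: attacked by Rc1; g1: attacked by Rc1; e2: attacked by Kf3; f2: attacked by Kf3; g2: attacked by Kf3.
White has no legal moves → checkmate.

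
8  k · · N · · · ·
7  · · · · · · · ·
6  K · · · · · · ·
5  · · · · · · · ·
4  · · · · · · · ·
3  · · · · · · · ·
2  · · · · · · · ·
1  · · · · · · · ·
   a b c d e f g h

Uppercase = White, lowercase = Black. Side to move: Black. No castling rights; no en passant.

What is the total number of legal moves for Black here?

1

Black to move; king on a8.
In check: no.
Legal moves: Kb8.
Count: 1.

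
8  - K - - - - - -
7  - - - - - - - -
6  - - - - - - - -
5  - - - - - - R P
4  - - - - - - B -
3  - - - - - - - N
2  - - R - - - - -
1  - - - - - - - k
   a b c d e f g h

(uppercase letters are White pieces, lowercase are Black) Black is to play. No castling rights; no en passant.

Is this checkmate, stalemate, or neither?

stalemate

Black to move; black king on h1.
In check: no.
King squares — g1: attacked by Nh3; g2: attacked by Rc2; h2: attacked by Rc2.
Legal moves for Black: none.
Not in check and no legal moves → stalemate.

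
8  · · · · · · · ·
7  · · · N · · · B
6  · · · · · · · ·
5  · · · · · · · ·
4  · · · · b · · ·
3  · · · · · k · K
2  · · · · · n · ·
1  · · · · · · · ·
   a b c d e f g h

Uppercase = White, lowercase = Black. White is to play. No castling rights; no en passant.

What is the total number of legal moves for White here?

White to move; king on h3.
In check: yes, from the black knight on f2.
Legal moves: Kh4, Kh2.
Count: 2.

2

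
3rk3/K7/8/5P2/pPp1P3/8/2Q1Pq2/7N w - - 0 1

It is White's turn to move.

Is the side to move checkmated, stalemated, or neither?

White to move; white king on a7.
In check: yes, from the black queen on f2.
Legal moves for White: Kb7, Ka6, Nxf2, e3.
White is in check but has 4 legal moves → neither.

neither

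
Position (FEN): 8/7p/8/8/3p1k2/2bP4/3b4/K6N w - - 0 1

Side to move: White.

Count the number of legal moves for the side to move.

2

White to move; king on a1.
In check: yes, from the black bishop on c3.
Legal moves: Ka2, Kb1.
Count: 2.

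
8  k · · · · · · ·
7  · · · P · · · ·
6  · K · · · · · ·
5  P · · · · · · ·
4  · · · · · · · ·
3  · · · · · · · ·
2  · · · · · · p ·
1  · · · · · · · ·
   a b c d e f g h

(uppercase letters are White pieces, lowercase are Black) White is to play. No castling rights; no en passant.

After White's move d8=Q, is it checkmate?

yes

After d8=Q: black king on a8; in check: yes, from the white queen on d8.
King squares — a7: attacked by Kb6; b7: attacked by Kb6; b8: attacked by Qd8.
Black has no legal moves → checkmate.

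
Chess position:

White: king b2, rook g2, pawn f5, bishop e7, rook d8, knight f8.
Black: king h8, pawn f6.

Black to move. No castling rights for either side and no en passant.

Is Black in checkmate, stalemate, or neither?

stalemate

Black to move; black king on h8.
In check: no.
King squares — g7: attacked by Rg2; h7: attacked by Nf8; g8: attacked by Rg2.
Legal moves for Black: none.
Not in check and no legal moves → stalemate.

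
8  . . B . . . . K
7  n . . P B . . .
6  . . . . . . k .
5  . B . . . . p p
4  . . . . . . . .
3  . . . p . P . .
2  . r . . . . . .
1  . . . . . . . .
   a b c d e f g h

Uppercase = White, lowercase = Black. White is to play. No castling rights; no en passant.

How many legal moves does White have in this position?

White to move; king on h8.
In check: no.
Legal moves: Kg8, Bb7, Bca6, Bf8, Bd8, Bf6, Bd6, Bxg5, Bc5, Bb4, Ba3, Bc6, Bba6, Bc4, Ba4, Bxd3+, d8=Q, d8=R, d8=B, d8=N, f4.
Count: 21.

21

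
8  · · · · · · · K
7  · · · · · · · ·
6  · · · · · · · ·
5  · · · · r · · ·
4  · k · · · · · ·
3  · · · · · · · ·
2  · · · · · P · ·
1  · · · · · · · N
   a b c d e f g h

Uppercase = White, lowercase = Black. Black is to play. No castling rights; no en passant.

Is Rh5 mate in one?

After Rh5: white king on h8; in check: yes, from the black rook on h5.
White has 2 legal replies: Kg8, Kg7.
In check but a legal move exists → not checkmate.

no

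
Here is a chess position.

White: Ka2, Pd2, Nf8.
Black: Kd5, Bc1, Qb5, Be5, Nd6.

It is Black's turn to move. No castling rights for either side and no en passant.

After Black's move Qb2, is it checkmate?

After Qb2: white king on a2; in check: yes, from the black queen on b2.
King squares — a1: attacked by Qb2; b1: attacked by Qb2; b2: attacked by Bc1; a3: attacked by Qb2; b3: attacked by Qb2.
White has no legal moves → checkmate.

yes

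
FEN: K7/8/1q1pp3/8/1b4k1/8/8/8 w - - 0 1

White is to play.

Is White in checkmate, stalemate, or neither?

stalemate

White to move; white king on a8.
In check: no.
King squares — a7: attacked by Qb6; b7: attacked by Qb6; b8: attacked by Qb6.
Legal moves for White: none.
Not in check and no legal moves → stalemate.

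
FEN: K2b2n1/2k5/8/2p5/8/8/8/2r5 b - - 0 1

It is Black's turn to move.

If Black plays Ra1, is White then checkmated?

yes

After Ra1: white king on a8; in check: yes, from the black rook on a1.
King squares — a7: attacked by Ra1; b7: attacked by Kc7; b8: attacked by Kc7.
White has no legal moves → checkmate.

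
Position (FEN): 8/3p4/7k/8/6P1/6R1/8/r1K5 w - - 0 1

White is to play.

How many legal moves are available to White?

3

White to move; king on c1.
In check: yes, from the black rook on a1.
Legal moves: Kd2, Kc2, Kb2.
Count: 3.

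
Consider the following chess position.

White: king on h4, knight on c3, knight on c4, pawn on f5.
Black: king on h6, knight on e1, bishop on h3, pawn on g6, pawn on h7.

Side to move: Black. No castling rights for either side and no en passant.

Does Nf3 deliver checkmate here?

After Nf3: white king on h4; in check: yes, from the black knight on f3.
White has 2 legal replies: Kxh3, Kg3.
In check but a legal move exists → not checkmate.

no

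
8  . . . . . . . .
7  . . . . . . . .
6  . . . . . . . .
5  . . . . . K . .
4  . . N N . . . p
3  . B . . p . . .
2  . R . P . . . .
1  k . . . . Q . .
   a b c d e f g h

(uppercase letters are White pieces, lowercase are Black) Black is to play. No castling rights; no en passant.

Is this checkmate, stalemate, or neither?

Black to move; black king on a1.
In check: yes, from the white queen on f1.
King squares — b1: attacked by Qf1; a2: attacked by Rb2; b2: attacked by Nc4.
Legal moves for Black: none.
In check with no legal moves → checkmate.

checkmate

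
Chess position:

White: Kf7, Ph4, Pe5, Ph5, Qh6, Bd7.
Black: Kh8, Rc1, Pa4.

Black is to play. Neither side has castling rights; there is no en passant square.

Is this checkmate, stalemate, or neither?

checkmate

Black to move; black king on h8.
In check: yes, from the white queen on h6.
King squares — g7: attacked by Qh6; h7: attacked by Qh6; g8: attacked by Kf7.
Legal moves for Black: none.
In check with no legal moves → checkmate.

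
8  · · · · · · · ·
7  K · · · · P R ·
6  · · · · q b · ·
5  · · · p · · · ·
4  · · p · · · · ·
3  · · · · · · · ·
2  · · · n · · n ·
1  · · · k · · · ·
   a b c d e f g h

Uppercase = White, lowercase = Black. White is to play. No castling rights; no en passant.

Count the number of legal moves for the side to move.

14

White to move; king on a7.
In check: no.
Legal moves: Rg8, Rh7, Rg6, Rg5, Rg4, Rg3, Rxg2, Kb8, Ka8, Kb7, f8=Q, f8=R, f8=B, f8=N.
Count: 14.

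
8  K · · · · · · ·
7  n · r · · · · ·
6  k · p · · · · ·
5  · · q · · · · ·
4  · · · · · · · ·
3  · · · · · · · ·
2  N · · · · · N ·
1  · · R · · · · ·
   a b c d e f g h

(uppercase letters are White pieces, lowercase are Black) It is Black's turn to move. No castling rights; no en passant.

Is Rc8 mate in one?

After Rc8: white king on a8; in check: yes, from the black rook on c8.
King squares — a7: attacked by Qc5; b7: attacked by Ka6; b8: attacked by Rc8.
White has no legal moves → checkmate.

yes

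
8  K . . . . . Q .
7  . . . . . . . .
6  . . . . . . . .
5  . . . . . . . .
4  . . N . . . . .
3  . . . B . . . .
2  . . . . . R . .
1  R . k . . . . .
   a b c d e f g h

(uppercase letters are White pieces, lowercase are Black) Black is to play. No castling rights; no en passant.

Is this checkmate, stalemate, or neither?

checkmate

Black to move; black king on c1.
In check: yes, from the white rook on a1.
King squares — b1: attacked by Ra1; d1: attacked by Ra1; b2: attacked by Rf2; c2: attacked by Rf2; d2: attacked by Rf2.
Legal moves for Black: none.
In check with no legal moves → checkmate.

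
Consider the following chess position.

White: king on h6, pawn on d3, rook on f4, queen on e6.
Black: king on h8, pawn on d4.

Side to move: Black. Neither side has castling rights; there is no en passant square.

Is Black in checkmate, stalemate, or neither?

stalemate

Black to move; black king on h8.
In check: no.
King squares — g7: attacked by Kh6; h7: attacked by Kh6; g8: attacked by Qe6.
Legal moves for Black: none.
Not in check and no legal moves → stalemate.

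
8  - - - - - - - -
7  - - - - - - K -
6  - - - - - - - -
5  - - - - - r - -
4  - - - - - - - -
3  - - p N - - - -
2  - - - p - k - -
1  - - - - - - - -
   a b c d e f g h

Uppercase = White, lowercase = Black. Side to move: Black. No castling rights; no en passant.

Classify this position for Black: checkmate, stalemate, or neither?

neither

Black to move; black king on f2.
In check: yes, from the white knight on d3.
Legal moves for Black: Kg3, Kf3, Ke3, Kg2, Ke2, Kg1, Kf1.
Black is in check but has 7 legal moves → neither.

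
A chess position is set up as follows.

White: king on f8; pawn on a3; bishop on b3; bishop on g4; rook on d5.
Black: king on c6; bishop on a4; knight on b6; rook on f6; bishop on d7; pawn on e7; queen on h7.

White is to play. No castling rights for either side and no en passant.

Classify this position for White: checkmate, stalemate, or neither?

checkmate

White to move; white king on f8.
In check: yes, from the black rook on f6.
King squares — e7: attacked by Qh7; f7: attacked by Rf6; g7: attacked by Qh7; e8: attacked by Bd7; g8: attacked by Qh7.
Legal moves for White: none.
In check with no legal moves → checkmate.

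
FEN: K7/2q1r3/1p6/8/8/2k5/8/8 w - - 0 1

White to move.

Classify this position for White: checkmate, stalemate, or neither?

White to move; white king on a8.
In check: no.
King squares — a7: attacked by Qc7; b7: attacked by Qc7; b8: attacked by Qc7.
Legal moves for White: none.
Not in check and no legal moves → stalemate.

stalemate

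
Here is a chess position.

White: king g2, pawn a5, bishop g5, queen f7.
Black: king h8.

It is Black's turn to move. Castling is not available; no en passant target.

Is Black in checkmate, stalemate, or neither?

stalemate

Black to move; black king on h8.
In check: no.
King squares — g7: attacked by Qf7; h7: attacked by Qf7; g8: attacked by Qf7.
Legal moves for Black: none.
Not in check and no legal moves → stalemate.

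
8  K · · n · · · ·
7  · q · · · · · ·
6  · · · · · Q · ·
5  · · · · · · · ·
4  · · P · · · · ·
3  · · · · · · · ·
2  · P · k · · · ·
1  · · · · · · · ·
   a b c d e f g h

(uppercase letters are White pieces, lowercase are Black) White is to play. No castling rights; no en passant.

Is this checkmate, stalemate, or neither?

White to move; white king on a8.
In check: yes, from the black queen on b7.
King squares — a7: attacked by Qb7; b7: attacked by Nd8; b8: attacked by Qb7.
Legal moves for White: none.
In check with no legal moves → checkmate.

checkmate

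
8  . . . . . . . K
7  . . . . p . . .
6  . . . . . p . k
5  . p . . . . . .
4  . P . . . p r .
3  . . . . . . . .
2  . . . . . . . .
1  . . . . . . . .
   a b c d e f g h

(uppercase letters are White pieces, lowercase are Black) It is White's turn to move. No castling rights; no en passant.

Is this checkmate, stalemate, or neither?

White to move; white king on h8.
In check: no.
King squares — g7: attacked by Rg4; h7: attacked by Kh6; g8: attacked by Rg4.
Legal moves for White: none.
Not in check and no legal moves → stalemate.

stalemate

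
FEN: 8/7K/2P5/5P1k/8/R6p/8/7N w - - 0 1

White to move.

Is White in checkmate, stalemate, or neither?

neither

White to move; white king on h7.
In check: no.
Legal moves for White include: Kh8, Kg8, Kg7, Ra8, Ra7, Ra6, Ra5, Ra4, Rxh3+, Rg3, Rf3, Re3, Rd3, Rc3, Rb3, Ra2, Ra1, Ng3+, ... (list truncated; more exist).
White has legal moves and is not in check → neither.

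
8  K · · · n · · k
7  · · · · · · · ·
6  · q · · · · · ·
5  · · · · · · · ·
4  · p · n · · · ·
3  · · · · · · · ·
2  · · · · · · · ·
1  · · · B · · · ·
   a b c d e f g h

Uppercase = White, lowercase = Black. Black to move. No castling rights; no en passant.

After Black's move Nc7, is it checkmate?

yes

After Nc7: white king on a8; in check: yes, from the black knight on c7.
King squares — a7: attacked by Qb6; b7: attacked by Qb6; b8: attacked by Qb6.
White has no legal moves → checkmate.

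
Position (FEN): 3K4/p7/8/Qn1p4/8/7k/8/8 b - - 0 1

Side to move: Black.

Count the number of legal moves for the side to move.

Black to move; king on h3.
In check: no.
Legal moves: Nc7, Nd6, Nd4, Nc3, Na3, Kh4, Kg4, Kg3, Kh2, Kg2, a6, d4.
Count: 12.

12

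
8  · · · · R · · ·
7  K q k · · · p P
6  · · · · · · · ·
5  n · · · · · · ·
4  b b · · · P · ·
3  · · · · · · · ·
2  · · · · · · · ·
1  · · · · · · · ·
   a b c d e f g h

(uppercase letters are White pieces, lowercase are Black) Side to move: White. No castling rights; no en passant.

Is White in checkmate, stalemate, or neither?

checkmate

White to move; white king on a7.
In check: yes, from the black queen on b7.
King squares — a6: attacked by Qb7; b6: attacked by Qb7; b7: attacked by Na5; a8: attacked by Qb7; b8: attacked by Qb7.
Legal moves for White: none.
In check with no legal moves → checkmate.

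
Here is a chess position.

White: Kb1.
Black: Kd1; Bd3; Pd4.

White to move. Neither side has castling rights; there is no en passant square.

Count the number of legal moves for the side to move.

3

White to move; king on b1.
In check: yes, from the black bishop on d3.
Legal moves: Kb2, Ka2, Ka1.
Count: 3.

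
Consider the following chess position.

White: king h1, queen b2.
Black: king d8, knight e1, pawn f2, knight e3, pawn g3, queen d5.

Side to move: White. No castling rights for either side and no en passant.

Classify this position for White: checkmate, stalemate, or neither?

White to move; white king on h1.
In check: yes, from the black queen on d5.
King squares — g1: attacked by Pf2; g2: attacked by Ne1; h2: attacked by Pg3.
Legal moves for White: none.
In check with no legal moves → checkmate.

checkmate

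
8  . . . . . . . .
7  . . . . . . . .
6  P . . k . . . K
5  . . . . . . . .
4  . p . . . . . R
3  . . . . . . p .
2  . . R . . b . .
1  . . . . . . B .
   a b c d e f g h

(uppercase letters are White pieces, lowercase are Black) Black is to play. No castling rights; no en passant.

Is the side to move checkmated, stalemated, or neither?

neither

Black to move; black king on d6.
In check: no.
Legal moves for Black: Ke7, Kd7, Ke6, Ke5, Kd5, Ba7, Bb6, Bc5, Bd4, Be3+, Bxg1, Be1, b3, g2.
Black has 14 legal moves and is not in check → neither.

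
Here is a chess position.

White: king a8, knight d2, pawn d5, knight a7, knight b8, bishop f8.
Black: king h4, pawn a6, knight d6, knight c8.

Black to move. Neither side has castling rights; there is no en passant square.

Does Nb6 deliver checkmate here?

yes

After Nb6: white king on a8; in check: yes, from the black knight on b6.
King squares — a7: own knight; b7: attacked by Nd6; b8: own knight.
White has no legal moves → checkmate.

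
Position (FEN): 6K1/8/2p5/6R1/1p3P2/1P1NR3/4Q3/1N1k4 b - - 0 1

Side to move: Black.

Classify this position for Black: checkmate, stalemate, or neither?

checkmate

Black to move; black king on d1.
In check: yes, from the white queen on e2.
King squares — c1: attacked by Nd3; e1: attacked by Qe2; c2: attacked by Qe2; d2: attacked by Nb1; e2: attacked by Re3.
Legal moves for Black: none.
In check with no legal moves → checkmate.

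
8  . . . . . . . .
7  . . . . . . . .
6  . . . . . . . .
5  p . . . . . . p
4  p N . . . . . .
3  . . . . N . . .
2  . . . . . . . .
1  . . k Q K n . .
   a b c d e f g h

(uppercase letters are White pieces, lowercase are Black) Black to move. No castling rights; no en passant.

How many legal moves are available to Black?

Black to move; king on c1.
In check: yes, from the white queen on d1.
Legal moves: Kb2.
Count: 1.

1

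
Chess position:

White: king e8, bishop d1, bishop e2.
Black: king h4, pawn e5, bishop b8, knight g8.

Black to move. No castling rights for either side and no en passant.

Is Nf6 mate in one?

After Nf6: white king on e8; in check: yes, from the black knight on f6.
White has 4 legal replies: Kf8, Kd8, Kf7, Ke7.
In check but a legal move exists → not checkmate.

no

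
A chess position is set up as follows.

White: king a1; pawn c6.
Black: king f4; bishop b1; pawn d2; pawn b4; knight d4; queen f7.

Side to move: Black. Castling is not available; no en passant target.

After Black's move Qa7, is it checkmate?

After Qa7: white king on a1; in check: yes, from the black queen on a7.
White has 2 legal replies: Kb2, Kxb1.
In check but a legal move exists → not checkmate.

no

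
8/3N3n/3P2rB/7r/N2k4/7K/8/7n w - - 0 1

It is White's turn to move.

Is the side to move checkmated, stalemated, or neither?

checkmate

White to move; white king on h3.
In check: yes, from the black rook on h5.
King squares — g2: attacked by Rg6; h2: attacked by Rh5; g3: attacked by Nh1; g4: attacked by Rg6; h4: attacked by Rh5.
Legal moves for White: none.
In check with no legal moves → checkmate.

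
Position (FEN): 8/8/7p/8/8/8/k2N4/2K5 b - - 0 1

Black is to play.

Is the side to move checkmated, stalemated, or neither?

neither

Black to move; black king on a2.
In check: no.
Legal moves for Black: Ka3, Ka1, h5.
Black has 3 legal moves and is not in check → neither.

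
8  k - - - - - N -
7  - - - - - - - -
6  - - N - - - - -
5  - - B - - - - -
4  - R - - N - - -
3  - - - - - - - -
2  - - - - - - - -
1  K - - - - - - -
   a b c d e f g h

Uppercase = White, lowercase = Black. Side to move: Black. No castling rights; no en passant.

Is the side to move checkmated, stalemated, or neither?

stalemate

Black to move; black king on a8.
In check: no.
King squares — a7: attacked by Bc5; b7: attacked by Rb4; b8: attacked by Rb4.
Legal moves for Black: none.
Not in check and no legal moves → stalemate.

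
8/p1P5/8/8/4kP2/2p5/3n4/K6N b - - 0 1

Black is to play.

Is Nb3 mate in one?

no

After Nb3: white king on a1; in check: yes, from the black knight on b3.
White has 2 legal replies: Ka2, Kb1.
In check but a legal move exists → not checkmate.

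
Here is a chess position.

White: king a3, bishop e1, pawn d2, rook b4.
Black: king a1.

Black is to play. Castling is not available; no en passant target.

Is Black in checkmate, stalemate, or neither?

Black to move; black king on a1.
In check: no.
King squares — b1: attacked by Rb4; a2: attacked by Ka3; b2: attacked by Ka3.
Legal moves for Black: none.
Not in check and no legal moves → stalemate.

stalemate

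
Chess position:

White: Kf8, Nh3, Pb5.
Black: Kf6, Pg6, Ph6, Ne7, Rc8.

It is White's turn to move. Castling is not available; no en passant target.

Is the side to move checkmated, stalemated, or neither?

checkmate

White to move; white king on f8.
In check: yes, from the black rook on c8.
King squares — e7: attacked by Kf6; f7: attacked by Kf6; g7: attacked by Kf6; e8: attacked by Rc8; g8: attacked by Ne7.
Legal moves for White: none.
In check with no legal moves → checkmate.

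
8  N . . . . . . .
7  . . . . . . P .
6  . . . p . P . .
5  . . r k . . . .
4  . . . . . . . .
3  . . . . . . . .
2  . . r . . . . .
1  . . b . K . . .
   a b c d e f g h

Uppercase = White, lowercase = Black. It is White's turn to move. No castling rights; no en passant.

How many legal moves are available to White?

White to move; king on e1.
In check: no.
Legal moves: Nc7+, Nb6+, Kf1, Kd1, g8=Q+, g8=R, g8=B+, g8=N, f7.
Count: 9.

9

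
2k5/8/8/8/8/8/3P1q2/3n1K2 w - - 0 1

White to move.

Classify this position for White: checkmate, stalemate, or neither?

White to move; white king on f1.
In check: yes, from the black queen on f2.
King squares — e1: attacked by Qf2; g1: attacked by Qf2; e2: attacked by Qf2; f2: attacked by Nd1; g2: attacked by Qf2.
Legal moves for White: none.
In check with no legal moves → checkmate.

checkmate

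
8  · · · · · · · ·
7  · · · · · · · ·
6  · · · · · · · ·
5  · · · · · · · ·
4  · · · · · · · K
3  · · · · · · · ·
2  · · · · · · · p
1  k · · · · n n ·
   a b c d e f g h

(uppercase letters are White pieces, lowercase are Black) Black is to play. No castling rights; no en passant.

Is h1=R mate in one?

After h1=R: white king on h4; in check: yes, from the black rook on h1.
White has 2 legal replies: Kg5, Kg4.
In check but a legal move exists → not checkmate.

no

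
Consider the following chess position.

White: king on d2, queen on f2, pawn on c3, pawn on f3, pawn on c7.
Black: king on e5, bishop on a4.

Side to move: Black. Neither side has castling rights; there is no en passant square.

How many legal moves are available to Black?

Black to move; king on e5.
In check: no.
Legal moves: Kf6, Ke6, Kd6, Kf5, Kd5, Kf4, Be8, Bd7, Bc6, Bb5, Bb3, Bc2, Bd1.
Count: 13.

13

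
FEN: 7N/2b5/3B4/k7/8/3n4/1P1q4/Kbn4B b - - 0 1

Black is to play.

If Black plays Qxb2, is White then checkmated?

yes

After Qxb2: white king on a1; in check: yes, from the black queen on b2.
King squares — b1: attacked by Qb2; a2: attacked by Bb1; b2: attacked by Nd3.
White has no legal moves → checkmate.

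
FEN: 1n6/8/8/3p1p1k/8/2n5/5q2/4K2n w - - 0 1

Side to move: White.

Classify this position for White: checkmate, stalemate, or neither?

White to move; white king on e1.
In check: yes, from the black queen on f2.
King squares — d1: attacked by Nc3; f1: attacked by Qf2; d2: attacked by Qf2; e2: attacked by Qf2; f2: attacked by Nh1.
Legal moves for White: none.
In check with no legal moves → checkmate.

checkmate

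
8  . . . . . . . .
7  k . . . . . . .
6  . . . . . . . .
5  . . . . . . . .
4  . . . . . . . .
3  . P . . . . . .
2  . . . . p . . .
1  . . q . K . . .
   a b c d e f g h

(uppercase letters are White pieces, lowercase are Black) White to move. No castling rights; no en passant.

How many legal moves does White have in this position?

2

White to move; king on e1.
In check: yes, from the black queen on c1.
Legal moves: Kf2, Kxe2.
Count: 2.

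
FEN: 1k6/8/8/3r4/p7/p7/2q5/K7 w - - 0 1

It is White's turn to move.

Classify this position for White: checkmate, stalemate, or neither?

stalemate

White to move; white king on a1.
In check: no.
King squares — b1: attacked by Qc2; a2: attacked by Qc2; b2: attacked by Qc2.
Legal moves for White: none.
Not in check and no legal moves → stalemate.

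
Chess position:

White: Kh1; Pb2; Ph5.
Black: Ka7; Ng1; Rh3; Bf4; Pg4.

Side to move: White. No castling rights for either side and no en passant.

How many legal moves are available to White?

2

White to move; king on h1.
In check: yes, from the black rook on h3.
Legal moves: Kg2, Kxg1.
Count: 2.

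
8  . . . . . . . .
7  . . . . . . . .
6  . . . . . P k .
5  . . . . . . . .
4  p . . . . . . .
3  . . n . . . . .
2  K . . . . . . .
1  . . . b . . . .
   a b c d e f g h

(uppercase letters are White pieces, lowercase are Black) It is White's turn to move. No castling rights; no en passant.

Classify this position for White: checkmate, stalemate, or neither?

White to move; white king on a2.
In check: yes, from the black knight on c3.
King squares — a1: available; b1: attacked by Nc3; b2: available; a3: available; b3: attacked by Bd1.
Legal moves for White: Ka3, Kb2, Ka1.
White is in check but has 3 legal moves → neither.

neither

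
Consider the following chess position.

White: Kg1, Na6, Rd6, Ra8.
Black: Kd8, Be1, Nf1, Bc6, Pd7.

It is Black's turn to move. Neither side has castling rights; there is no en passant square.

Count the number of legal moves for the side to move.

Black to move; king on d8.
In check: yes, from the white rook on a8.
Legal moves: Ke7, Bxa8.
Count: 2.

2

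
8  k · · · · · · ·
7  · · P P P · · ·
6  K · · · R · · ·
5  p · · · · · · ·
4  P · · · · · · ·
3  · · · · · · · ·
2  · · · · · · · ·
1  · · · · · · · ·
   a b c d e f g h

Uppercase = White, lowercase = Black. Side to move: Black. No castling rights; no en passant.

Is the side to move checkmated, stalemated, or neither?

stalemate

Black to move; black king on a8.
In check: no.
King squares — a7: attacked by Ka6; b7: attacked by Ka6; b8: attacked by Pc7.
Legal moves for Black: none.
Not in check and no legal moves → stalemate.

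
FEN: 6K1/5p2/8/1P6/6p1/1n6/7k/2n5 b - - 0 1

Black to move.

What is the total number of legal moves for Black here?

16

Black to move; king on h2.
In check: no.
Legal moves: Nc5, Na5, Nd4, Nd2, Na1, Kh3, Kg3, Kg2, Kh1, Kg1, Nd3, Ne2, Na2, f6, g3, f5.
Count: 16.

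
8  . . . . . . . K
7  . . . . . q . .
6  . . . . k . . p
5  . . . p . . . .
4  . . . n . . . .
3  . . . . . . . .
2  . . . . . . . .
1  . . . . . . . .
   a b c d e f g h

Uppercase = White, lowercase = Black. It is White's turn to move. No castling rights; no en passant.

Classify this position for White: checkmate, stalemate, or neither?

White to move; white king on h8.
In check: no.
King squares — g7: attacked by Qf7; h7: attacked by Qf7; g8: attacked by Qf7.
Legal moves for White: none.
Not in check and no legal moves → stalemate.

stalemate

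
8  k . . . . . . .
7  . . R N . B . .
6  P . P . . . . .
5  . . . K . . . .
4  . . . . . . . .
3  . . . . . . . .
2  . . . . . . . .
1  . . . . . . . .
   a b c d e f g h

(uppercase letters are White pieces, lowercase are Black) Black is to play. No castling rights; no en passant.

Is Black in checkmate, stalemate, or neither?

Black to move; black king on a8.
In check: no.
King squares — a7: attacked by Rc7; b7: attacked by Pa6; b8: attacked by Nd7.
Legal moves for Black: none.
Not in check and no legal moves → stalemate.

stalemate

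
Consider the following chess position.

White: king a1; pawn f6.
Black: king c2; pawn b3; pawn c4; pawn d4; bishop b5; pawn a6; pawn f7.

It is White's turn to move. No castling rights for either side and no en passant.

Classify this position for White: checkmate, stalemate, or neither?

White to move; white king on a1.
In check: no.
King squares — b1: attacked by Kc2; a2: attacked by Pb3; b2: attacked by Kc2.
Legal moves for White: none.
Not in check and no legal moves → stalemate.

stalemate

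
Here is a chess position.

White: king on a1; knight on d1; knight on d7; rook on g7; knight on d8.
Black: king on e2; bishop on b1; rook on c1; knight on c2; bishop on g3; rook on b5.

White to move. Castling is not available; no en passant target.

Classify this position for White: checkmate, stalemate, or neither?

White to move; white king on a1.
In check: yes, from the black knight on c2.
King squares — b1: attacked by Rc1; a2: attacked by Bb1; b2: attacked by Rb5.
Legal moves for White: none.
In check with no legal moves → checkmate.

checkmate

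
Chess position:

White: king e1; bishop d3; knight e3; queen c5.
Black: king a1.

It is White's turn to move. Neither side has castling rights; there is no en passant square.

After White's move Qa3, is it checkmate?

yes

After Qa3: black king on a1; in check: yes, from the white queen on a3.
King squares — b1: attacked by Bd3; a2: attacked by Qa3; b2: attacked by Qa3.
Black has no legal moves → checkmate.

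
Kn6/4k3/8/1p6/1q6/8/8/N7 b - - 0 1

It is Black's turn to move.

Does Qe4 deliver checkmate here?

no

After Qe4: white king on a8; in check: yes, from the black queen on e4.
White has 2 legal replies: Kxb8, Ka7.
In check but a legal move exists → not checkmate.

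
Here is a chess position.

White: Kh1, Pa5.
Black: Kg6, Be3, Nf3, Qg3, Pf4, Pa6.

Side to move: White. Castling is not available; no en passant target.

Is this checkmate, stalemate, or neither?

White to move; white king on h1.
In check: no.
King squares — g1: attacked by Be3; g2: attacked by Qg3; h2: attacked by Nf3.
Legal moves for White: none.
Not in check and no legal moves → stalemate.

stalemate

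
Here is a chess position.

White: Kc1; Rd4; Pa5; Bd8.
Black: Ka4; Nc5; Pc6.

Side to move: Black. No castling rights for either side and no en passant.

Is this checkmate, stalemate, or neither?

Black to move; black king on a4.
In check: yes, from the white rook on d4.
King squares — a3: available; b3: available; b4: attacked by Rd4; a5: attacked by Bd8; b5: available.
Legal moves for Black: Kb5, Kb3, Ka3.
Black is in check but has 3 legal moves → neither.

neither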